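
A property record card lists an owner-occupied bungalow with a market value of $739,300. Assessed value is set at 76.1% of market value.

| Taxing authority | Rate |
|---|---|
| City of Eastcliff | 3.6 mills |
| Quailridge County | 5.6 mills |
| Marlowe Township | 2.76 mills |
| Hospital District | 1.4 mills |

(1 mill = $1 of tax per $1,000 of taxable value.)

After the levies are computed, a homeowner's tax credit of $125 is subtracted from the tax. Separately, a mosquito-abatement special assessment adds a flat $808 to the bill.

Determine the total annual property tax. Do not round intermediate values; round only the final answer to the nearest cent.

$8,199.43

Assessed value = $739,300 × 0.761 = $562,607.3
City of Eastcliff: $562,607.3 × 0.0036 = $2,025.38628
Quailridge County: $562,607.3 × 0.0056 = $3,150.60088
Marlowe Township: $562,607.3 × 0.00276 = $1,552.796148
Hospital District: $562,607.3 × 0.0014 = $787.65022
Levies subtotal = $7,516.433528
After credit = $7,516.433528 − $125 = $7,391.433528
Total = $7,391.433528 + $808 = $8,199.433528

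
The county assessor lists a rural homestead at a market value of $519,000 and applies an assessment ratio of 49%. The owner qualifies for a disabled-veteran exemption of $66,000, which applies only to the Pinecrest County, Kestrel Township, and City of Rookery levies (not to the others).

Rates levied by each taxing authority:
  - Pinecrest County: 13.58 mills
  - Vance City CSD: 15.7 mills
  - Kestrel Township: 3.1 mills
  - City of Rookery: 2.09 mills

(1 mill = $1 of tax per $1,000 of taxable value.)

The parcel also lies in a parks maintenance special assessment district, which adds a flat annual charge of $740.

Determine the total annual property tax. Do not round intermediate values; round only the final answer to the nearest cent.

$8,267.25

Assessed value = $519,000 × 0.49 = $254,310
Pinecrest County: ($254,310 − $66,000) × 0.01358 = $188,310 × 0.01358 = $2,557.2498
Vance City CSD: $254,310 × 0.0157 = $3,992.667
Kestrel Township: ($254,310 − $66,000) × 0.0031 = $188,310 × 0.0031 = $583.761
City of Rookery: ($254,310 − $66,000) × 0.00209 = $188,310 × 0.00209 = $393.5679
Levies subtotal = $7,527.2457
Total = $7,527.2457 + $740 = $8,267.2457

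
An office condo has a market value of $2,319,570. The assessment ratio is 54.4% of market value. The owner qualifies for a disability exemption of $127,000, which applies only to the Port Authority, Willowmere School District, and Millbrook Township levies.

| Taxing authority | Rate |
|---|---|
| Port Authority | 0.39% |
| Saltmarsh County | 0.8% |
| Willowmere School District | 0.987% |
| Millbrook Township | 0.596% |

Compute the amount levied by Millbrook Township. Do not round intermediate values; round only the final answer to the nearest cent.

$6,763.68

Assessed value = $2,319,570 × 0.544 = $1,261,846.08
Millbrook Township taxable value = $1,261,846.08 − $127,000 = $1,134,846.08
Millbrook Township levy = $1,134,846.08 × 0.00596 = $6,763.6826368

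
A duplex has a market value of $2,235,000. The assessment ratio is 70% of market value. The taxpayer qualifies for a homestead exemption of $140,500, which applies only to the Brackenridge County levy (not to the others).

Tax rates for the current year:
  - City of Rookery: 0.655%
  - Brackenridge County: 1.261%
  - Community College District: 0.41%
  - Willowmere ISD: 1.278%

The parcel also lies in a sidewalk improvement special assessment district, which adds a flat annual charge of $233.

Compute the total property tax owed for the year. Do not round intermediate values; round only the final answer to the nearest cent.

$54,845.88

Assessed value = $2,235,000 × 0.7 = $1,564,500
City of Rookery: $1,564,500 × 0.00655 = $10,247.475
Brackenridge County: ($1,564,500 − $140,500) × 0.01261 = $1,424,000 × 0.01261 = $17,956.64
Community College District: $1,564,500 × 0.0041 = $6,414.45
Willowmere ISD: $1,564,500 × 0.01278 = $19,994.31
Levies subtotal = $54,612.875
Total = $54,612.875 + $233 = $54,845.875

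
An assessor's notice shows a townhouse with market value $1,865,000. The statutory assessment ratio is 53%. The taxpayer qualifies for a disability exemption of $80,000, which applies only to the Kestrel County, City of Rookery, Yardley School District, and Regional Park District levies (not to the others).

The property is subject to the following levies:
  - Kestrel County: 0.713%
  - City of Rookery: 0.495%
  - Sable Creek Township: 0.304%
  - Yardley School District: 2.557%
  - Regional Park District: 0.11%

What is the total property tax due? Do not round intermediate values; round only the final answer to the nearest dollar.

$38,207

Assessed value = $1,865,000 × 0.53 = $988,450
Kestrel County: ($988,450 − $80,000) × 0.00713 = $908,450 × 0.00713 = $6,477.2485
City of Rookery: ($988,450 − $80,000) × 0.00495 = $908,450 × 0.00495 = $4,496.8275
Sable Creek Township: $988,450 × 0.00304 = $3,004.888
Yardley School District: ($988,450 − $80,000) × 0.02557 = $908,450 × 0.02557 = $23,229.0665
Regional Park District: ($988,450 − $80,000) × 0.0011 = $908,450 × 0.0011 = $999.295
Total = $38,207.3255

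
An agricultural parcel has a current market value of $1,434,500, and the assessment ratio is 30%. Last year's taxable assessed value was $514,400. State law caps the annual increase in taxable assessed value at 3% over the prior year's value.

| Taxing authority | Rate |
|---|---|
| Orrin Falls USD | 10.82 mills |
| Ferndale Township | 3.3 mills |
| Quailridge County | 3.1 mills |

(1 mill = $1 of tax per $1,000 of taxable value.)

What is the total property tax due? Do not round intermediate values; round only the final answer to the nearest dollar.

$7,411

Uncapped assessed value = $1,434,500 × 0.3 = $430,350
Cap limit = $514,400 × 1.03 = $529,832
Taxable assessed value = min($430,350, $529,832) = $430,350 (cap does not bind)
Orrin Falls USD: $430,350 × 0.01082 = $4,656.387
Ferndale Township: $430,350 × 0.0033 = $1,420.155
Quailridge County: $430,350 × 0.0031 = $1,334.085
Total = $7,410.627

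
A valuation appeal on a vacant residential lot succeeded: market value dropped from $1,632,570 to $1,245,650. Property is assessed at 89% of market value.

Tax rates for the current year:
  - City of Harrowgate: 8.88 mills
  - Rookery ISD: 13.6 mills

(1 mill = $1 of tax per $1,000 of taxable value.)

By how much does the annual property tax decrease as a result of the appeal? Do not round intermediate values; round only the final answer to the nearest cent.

Old assessed value = $1,632,570 × 0.89 = $1,452,987.3
New assessed value = $1,245,650 × 0.89 = $1,108,628.5
Combined rate = 0.00888 + 0.0136 = 0.02248
Old tax = $1,452,987.3 × 0.02248 = $32,663.154504
New tax = $1,108,628.5 × 0.02248 = $24,921.96868
Reduction = $32,663.154504 − $24,921.96868 = $7,741.185824

$7,741.19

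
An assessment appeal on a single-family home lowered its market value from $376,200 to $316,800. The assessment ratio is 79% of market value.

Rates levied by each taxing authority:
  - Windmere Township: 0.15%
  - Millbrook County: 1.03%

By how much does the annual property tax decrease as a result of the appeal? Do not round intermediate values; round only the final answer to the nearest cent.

Old assessed value = $376,200 × 0.79 = $297,198
New assessed value = $316,800 × 0.79 = $250,272
Combined rate = 0.0015 + 0.0103 = 0.0118
Old tax = $297,198 × 0.0118 = $3,506.9364
New tax = $250,272 × 0.0118 = $2,953.2096
Reduction = $3,506.9364 − $2,953.2096 = $553.7268

$553.73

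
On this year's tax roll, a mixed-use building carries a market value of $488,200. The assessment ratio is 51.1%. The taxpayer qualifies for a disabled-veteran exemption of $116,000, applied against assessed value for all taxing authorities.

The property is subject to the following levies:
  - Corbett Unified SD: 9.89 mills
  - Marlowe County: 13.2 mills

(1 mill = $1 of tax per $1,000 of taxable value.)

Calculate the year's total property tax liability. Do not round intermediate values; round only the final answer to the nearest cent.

Assessed value = $488,200 × 0.511 = $249,470.2
Taxable value = $249,470.2 − $116,000 = $133,470.2
Corbett Unified SD: $133,470.2 × 0.00989 = $1,320.020278
Marlowe County: $133,470.2 × 0.0132 = $1,761.80664
Total = $1,320.020278 + $1,761.80664 = $3,081.826918

$3,081.83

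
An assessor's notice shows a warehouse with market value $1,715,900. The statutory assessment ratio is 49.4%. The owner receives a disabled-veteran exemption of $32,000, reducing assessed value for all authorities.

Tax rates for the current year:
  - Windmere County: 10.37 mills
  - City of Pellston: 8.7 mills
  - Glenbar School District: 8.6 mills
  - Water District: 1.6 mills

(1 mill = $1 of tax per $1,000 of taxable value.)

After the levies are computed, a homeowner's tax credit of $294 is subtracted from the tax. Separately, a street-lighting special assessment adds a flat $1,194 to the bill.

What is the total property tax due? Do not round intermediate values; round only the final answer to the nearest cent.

Assessed value = $1,715,900 × 0.494 = $847,654.6
Taxable value = $847,654.6 − $32,000 = $815,654.6
Windmere County: $815,654.6 × 0.01037 = $8,458.338202
City of Pellston: $815,654.6 × 0.0087 = $7,096.19502
Glenbar School District: $815,654.6 × 0.0086 = $7,014.62956
Water District: $815,654.6 × 0.0016 = $1,305.04736
Levies subtotal = $23,874.210142
After credit = $23,874.210142 − $294 = $23,580.210142
Total = $23,580.210142 + $1,194 = $24,774.210142

$24,774.21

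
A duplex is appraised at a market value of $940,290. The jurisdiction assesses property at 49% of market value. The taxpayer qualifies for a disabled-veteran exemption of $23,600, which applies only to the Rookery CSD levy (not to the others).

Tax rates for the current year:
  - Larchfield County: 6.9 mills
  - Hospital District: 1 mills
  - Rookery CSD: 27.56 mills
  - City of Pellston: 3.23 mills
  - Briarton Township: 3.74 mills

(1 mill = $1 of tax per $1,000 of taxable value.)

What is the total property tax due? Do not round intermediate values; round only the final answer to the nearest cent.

$18,898.87

Assessed value = $940,290 × 0.49 = $460,742.1
Larchfield County: $460,742.1 × 0.0069 = $3,179.12049
Hospital District: $460,742.1 × 0.001 = $460.7421
Rookery CSD: ($460,742.1 − $23,600) × 0.02756 = $437,142.1 × 0.02756 = $12,047.636276
City of Pellston: $460,742.1 × 0.00323 = $1,488.196983
Briarton Township: $460,742.1 × 0.00374 = $1,723.175454
Total = $18,898.871303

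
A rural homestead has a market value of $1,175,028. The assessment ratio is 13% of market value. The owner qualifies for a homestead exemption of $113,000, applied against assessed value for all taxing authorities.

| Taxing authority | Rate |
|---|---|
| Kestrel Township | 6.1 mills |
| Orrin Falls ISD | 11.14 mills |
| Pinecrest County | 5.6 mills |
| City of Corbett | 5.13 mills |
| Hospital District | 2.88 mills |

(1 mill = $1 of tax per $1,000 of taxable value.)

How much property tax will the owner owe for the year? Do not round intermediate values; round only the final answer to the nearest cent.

$1,226.40

Assessed value = $1,175,028 × 0.13 = $152,753.64
Taxable value = $152,753.64 − $113,000 = $39,753.64
Kestrel Township: $39,753.64 × 0.0061 = $242.497204
Orrin Falls ISD: $39,753.64 × 0.01114 = $442.8555496
Pinecrest County: $39,753.64 × 0.0056 = $222.620384
City of Corbett: $39,753.64 × 0.00513 = $203.9361732
Hospital District: $39,753.64 × 0.00288 = $114.4904832
Total = $242.497204 + $442.8555496 + $222.620384 + $203.9361732 + $114.4904832 = $1,226.399794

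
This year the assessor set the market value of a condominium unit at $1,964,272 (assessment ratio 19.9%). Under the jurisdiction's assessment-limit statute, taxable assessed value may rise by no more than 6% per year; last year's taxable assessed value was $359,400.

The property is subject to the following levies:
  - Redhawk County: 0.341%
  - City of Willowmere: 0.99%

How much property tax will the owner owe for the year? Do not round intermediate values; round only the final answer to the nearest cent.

$5,070.63

Uncapped assessed value = $1,964,272 × 0.199 = $390,890.128
Cap limit = $359,400 × 1.06 = $380,964
Taxable assessed value = min($390,890.128, $380,964) = $380,964 (cap binds)
Redhawk County: $380,964 × 0.00341 = $1,299.08724
City of Willowmere: $380,964 × 0.0099 = $3,771.5436
Total = $5,070.63084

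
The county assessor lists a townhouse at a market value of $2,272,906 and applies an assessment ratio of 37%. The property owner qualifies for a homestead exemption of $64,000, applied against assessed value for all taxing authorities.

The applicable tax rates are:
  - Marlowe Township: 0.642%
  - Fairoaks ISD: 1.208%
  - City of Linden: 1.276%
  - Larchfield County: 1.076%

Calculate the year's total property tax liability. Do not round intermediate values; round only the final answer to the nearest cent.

$32,648.50

Assessed value = $2,272,906 × 0.37 = $840,975.22
Taxable value = $840,975.22 − $64,000 = $776,975.22
Marlowe Township: $776,975.22 × 0.00642 = $4,988.1809124
Fairoaks ISD: $776,975.22 × 0.01208 = $9,385.8606576
City of Linden: $776,975.22 × 0.01276 = $9,914.2038072
Larchfield County: $776,975.22 × 0.01076 = $8,360.2533672
Total = $4,988.1809124 + $9,385.8606576 + $9,914.2038072 + $8,360.2533672 = $32,648.4987444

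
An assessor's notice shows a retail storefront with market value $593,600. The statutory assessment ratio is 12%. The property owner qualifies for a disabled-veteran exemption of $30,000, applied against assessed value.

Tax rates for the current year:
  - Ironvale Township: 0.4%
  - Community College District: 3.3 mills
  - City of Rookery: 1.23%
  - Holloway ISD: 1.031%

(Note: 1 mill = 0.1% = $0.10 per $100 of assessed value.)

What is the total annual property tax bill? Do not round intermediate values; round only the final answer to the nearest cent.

$1,233.25

Assessed value = $593,600 × 0.12 = $71,232
Taxable value = $71,232 − $30,000 = $41,232
Ironvale Township: $41,232 × 0.004 = $164.928
Community College District: $41,232 × 0.0033 = $136.0656
City of Rookery: $41,232 × 0.0123 = $507.1536
Holloway ISD: $41,232 × 0.01031 = $425.10192
Total = $1,233.24912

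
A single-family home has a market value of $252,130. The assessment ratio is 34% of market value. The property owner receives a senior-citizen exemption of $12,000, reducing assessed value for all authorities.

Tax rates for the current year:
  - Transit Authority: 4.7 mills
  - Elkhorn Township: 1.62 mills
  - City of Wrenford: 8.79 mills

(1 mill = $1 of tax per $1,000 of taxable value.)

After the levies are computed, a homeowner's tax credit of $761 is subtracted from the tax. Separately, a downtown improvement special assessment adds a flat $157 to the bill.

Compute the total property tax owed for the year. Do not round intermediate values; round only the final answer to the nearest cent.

$509.97

Assessed value = $252,130 × 0.34 = $85,724.2
Taxable value = $85,724.2 − $12,000 = $73,724.2
Transit Authority: $73,724.2 × 0.0047 = $346.50374
Elkhorn Township: $73,724.2 × 0.00162 = $119.433204
City of Wrenford: $73,724.2 × 0.00879 = $648.035718
Levies subtotal = $1,113.972662
After credit = $1,113.972662 − $761 = $352.972662
Total = $352.972662 + $157 = $509.972662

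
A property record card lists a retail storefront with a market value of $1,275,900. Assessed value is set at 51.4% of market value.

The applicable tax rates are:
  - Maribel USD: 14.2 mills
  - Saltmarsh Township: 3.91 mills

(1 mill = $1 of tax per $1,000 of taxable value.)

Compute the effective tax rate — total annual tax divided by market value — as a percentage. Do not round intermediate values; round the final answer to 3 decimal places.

0.931%

Assessed value = $1,275,900 × 0.514 = $655,812.6
Maribel USD: $655,812.6 × 0.0142 = $9,312.53892
Saltmarsh Township: $655,812.6 × 0.00391 = $2,564.227266
Total tax = $11,876.766186
Effective rate = $11,876.766186 ÷ $1,275,900 = 0.931% of market value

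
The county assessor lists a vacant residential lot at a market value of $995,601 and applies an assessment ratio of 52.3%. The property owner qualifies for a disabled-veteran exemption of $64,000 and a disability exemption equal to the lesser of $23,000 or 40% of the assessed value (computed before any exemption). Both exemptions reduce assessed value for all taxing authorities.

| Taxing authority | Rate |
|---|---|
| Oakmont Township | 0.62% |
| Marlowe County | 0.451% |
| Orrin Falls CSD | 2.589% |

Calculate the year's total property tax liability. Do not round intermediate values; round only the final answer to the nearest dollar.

$15,873

Assessed value = $995,601 × 0.523 = $520,699.323
Disability exemption = min($23,000, 40% × $520,699.323) = min($23,000, $208,279.7292) = $23,000 (dollar cap binds)
Taxable value = $520,699.323 − $64,000 − $23,000 = $433,699.323
Oakmont Township: $433,699.323 × 0.0062 = $2,688.9358026
Marlowe County: $433,699.323 × 0.00451 = $1,955.98394673
Orrin Falls CSD: $433,699.323 × 0.02589 = $11,228.47547247
Total = $15,873.3952218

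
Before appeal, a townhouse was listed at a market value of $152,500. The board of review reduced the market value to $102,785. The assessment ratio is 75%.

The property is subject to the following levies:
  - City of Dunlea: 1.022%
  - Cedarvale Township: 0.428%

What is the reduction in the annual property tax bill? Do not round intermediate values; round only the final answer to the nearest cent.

Old assessed value = $152,500 × 0.75 = $114,375
New assessed value = $102,785 × 0.75 = $77,088.75
Combined rate = 0.01022 + 0.00428 = 0.0145
Old tax = $114,375 × 0.0145 = $1,658.4375
New tax = $77,088.75 × 0.0145 = $1,117.786875
Reduction = $1,658.4375 − $1,117.786875 = $540.650625

$540.65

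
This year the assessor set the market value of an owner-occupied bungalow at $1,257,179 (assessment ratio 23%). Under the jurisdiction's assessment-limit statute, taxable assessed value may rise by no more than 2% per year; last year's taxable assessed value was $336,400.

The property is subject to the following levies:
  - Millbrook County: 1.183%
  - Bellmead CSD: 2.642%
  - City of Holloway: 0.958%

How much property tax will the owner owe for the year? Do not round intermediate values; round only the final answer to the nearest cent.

$13,830.10

Uncapped assessed value = $1,257,179 × 0.23 = $289,151.17
Cap limit = $336,400 × 1.02 = $343,128
Taxable assessed value = min($289,151.17, $343,128) = $289,151.17 (cap does not bind)
Millbrook County: $289,151.17 × 0.01183 = $3,420.6583411
Bellmead CSD: $289,151.17 × 0.02642 = $7,639.3739114
City of Holloway: $289,151.17 × 0.00958 = $2,770.0682086
Total = $13,830.1004611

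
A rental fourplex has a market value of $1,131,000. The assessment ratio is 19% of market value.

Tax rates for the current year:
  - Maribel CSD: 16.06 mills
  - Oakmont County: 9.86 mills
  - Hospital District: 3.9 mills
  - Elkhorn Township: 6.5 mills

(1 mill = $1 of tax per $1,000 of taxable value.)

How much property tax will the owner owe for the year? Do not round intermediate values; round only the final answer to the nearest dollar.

Assessed value = $1,131,000 × 0.19 = $214,890
Maribel CSD: $214,890 × 0.01606 = $3,451.1334
Oakmont County: $214,890 × 0.00986 = $2,118.8154
Hospital District: $214,890 × 0.0039 = $838.071
Elkhorn Township: $214,890 × 0.0065 = $1,396.785
Total = $3,451.1334 + $2,118.8154 + $838.071 + $1,396.785 = $7,804.8048

$7,805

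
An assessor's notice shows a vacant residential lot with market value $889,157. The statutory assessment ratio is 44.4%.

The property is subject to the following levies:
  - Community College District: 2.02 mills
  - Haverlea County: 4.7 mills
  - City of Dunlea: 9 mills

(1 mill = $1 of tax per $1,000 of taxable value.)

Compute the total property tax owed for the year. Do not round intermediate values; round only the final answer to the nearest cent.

$6,206.03

Assessed value = $889,157 × 0.444 = $394,785.708
Community College District: $394,785.708 × 0.00202 = $797.46713016
Haverlea County: $394,785.708 × 0.0047 = $1,855.4928276
City of Dunlea: $394,785.708 × 0.009 = $3,553.071372
Total = $797.46713016 + $1,855.4928276 + $3,553.071372 = $6,206.03132976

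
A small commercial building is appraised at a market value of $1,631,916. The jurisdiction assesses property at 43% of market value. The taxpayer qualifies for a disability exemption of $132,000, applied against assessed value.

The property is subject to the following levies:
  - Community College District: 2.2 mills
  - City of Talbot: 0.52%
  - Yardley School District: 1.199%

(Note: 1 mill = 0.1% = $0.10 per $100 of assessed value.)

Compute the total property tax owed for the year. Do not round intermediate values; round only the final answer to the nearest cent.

$11,046.95

Assessed value = $1,631,916 × 0.43 = $701,723.88
Taxable value = $701,723.88 − $132,000 = $569,723.88
Community College District: $569,723.88 × 0.0022 = $1,253.392536
City of Talbot: $569,723.88 × 0.0052 = $2,962.564176
Yardley School District: $569,723.88 × 0.01199 = $6,830.9893212
Total = $11,046.9460332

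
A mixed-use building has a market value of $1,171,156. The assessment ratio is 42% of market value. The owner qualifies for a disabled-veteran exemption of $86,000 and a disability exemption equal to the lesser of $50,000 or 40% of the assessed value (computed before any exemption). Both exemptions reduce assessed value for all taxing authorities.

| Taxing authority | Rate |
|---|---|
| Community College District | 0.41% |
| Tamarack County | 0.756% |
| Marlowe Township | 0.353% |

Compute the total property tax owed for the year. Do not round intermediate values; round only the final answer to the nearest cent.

Assessed value = $1,171,156 × 0.42 = $491,885.52
Disability exemption = min($50,000, 40% × $491,885.52) = min($50,000, $196,754.208) = $50,000 (dollar cap binds)
Taxable value = $491,885.52 − $86,000 − $50,000 = $355,885.52
Community College District: $355,885.52 × 0.0041 = $1,459.130632
Tamarack County: $355,885.52 × 0.00756 = $2,690.4945312
Marlowe Township: $355,885.52 × 0.00353 = $1,256.2758856
Total = $5,405.9010488

$5,405.90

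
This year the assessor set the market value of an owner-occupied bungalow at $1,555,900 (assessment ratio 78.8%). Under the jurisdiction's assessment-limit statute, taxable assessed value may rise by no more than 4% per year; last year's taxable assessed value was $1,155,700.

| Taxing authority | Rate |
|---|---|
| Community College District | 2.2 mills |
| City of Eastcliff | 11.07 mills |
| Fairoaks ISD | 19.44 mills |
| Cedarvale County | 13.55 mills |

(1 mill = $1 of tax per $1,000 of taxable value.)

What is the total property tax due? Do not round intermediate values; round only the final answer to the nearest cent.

Uncapped assessed value = $1,555,900 × 0.788 = $1,226,049.2
Cap limit = $1,155,700 × 1.04 = $1,201,928
Taxable assessed value = min($1,226,049.2, $1,201,928) = $1,201,928 (cap binds)
Community College District: $1,201,928 × 0.0022 = $2,644.2416
City of Eastcliff: $1,201,928 × 0.01107 = $13,305.34296
Fairoaks ISD: $1,201,928 × 0.01944 = $23,365.48032
Cedarvale County: $1,201,928 × 0.01355 = $16,286.1244
Total = $55,601.18928

$55,601.19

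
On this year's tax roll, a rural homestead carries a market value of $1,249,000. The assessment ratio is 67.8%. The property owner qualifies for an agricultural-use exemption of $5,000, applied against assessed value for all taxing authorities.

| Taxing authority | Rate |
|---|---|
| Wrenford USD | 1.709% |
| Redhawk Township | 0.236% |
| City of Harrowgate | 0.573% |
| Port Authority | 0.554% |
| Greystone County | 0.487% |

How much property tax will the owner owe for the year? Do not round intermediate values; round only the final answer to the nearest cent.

$29,960.44

Assessed value = $1,249,000 × 0.678 = $846,822
Taxable value = $846,822 − $5,000 = $841,822
Wrenford USD: $841,822 × 0.01709 = $14,386.73798
Redhawk Township: $841,822 × 0.00236 = $1,986.69992
City of Harrowgate: $841,822 × 0.00573 = $4,823.64006
Port Authority: $841,822 × 0.00554 = $4,663.69388
Greystone County: $841,822 × 0.00487 = $4,099.67314
Total = $14,386.73798 + $1,986.69992 + $4,823.64006 + $4,663.69388 + $4,099.67314 = $29,960.44498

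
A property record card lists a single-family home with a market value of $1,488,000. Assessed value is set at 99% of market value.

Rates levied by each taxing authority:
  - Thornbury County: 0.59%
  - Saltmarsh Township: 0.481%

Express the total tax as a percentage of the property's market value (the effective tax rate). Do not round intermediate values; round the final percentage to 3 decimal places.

1.060%

Assessed value = $1,488,000 × 0.99 = $1,473,120
Thornbury County: $1,473,120 × 0.0059 = $8,691.408
Saltmarsh Township: $1,473,120 × 0.00481 = $7,085.7072
Total tax = $15,777.1152
Effective rate = $15,777.1152 ÷ $1,488,000 = 1.060% of market value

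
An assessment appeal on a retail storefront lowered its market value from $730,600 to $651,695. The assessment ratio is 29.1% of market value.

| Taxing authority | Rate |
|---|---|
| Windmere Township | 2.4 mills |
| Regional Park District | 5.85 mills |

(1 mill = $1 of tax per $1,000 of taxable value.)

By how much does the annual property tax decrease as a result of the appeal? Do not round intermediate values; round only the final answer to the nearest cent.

Old assessed value = $730,600 × 0.291 = $212,604.6
New assessed value = $651,695 × 0.291 = $189,643.245
Combined rate = 0.0024 + 0.00585 = 0.00825
Old tax = $212,604.6 × 0.00825 = $1,753.98795
New tax = $189,643.245 × 0.00825 = $1,564.55677125
Reduction = $1,753.98795 − $1,564.55677125 = $189.43117875

$189.43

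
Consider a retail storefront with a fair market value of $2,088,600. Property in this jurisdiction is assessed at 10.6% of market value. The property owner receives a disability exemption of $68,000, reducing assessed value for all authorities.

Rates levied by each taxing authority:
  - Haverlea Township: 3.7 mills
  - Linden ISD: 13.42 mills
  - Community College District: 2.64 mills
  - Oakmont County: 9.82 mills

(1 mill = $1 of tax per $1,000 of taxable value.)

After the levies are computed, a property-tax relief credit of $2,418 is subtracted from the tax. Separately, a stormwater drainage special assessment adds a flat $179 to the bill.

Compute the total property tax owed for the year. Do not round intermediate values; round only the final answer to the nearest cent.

$2,298.32

Assessed value = $2,088,600 × 0.106 = $221,391.6
Taxable value = $221,391.6 − $68,000 = $153,391.6
Haverlea Township: $153,391.6 × 0.0037 = $567.54892
Linden ISD: $153,391.6 × 0.01342 = $2,058.515272
Community College District: $153,391.6 × 0.00264 = $404.953824
Oakmont County: $153,391.6 × 0.00982 = $1,506.305512
Levies subtotal = $4,537.323528
After credit = $4,537.323528 − $2,418 = $2,119.323528
Total = $2,119.323528 + $179 = $2,298.323528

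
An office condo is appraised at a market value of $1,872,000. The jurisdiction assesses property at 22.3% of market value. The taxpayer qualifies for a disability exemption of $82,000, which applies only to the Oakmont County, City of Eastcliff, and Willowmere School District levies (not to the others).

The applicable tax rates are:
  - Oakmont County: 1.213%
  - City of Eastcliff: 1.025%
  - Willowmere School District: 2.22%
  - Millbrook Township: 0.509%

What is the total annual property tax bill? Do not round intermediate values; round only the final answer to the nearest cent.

$17,079.48

Assessed value = $1,872,000 × 0.223 = $417,456
Oakmont County: ($417,456 − $82,000) × 0.01213 = $335,456 × 0.01213 = $4,069.08128
City of Eastcliff: ($417,456 − $82,000) × 0.01025 = $335,456 × 0.01025 = $3,438.424
Willowmere School District: ($417,456 − $82,000) × 0.0222 = $335,456 × 0.0222 = $7,447.1232
Millbrook Township: $417,456 × 0.00509 = $2,124.85104
Total = $17,079.47952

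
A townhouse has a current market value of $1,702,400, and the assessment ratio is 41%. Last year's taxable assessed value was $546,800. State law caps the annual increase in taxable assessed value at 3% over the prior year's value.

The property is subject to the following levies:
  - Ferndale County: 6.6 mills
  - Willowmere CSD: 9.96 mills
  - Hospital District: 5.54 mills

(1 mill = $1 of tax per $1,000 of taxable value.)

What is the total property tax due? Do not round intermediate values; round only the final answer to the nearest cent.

Uncapped assessed value = $1,702,400 × 0.41 = $697,984
Cap limit = $546,800 × 1.03 = $563,204
Taxable assessed value = min($697,984, $563,204) = $563,204 (cap binds)
Ferndale County: $563,204 × 0.0066 = $3,717.1464
Willowmere CSD: $563,204 × 0.00996 = $5,609.51184
Hospital District: $563,204 × 0.00554 = $3,120.15016
Total = $12,446.8084

$12,446.81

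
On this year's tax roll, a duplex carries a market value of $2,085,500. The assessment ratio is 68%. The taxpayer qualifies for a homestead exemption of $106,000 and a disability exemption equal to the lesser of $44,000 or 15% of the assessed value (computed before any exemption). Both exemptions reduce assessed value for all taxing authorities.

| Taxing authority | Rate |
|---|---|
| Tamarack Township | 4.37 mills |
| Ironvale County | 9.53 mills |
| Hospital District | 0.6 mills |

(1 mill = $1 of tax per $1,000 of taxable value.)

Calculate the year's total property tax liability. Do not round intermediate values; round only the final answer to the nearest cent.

$18,388.03

Assessed value = $2,085,500 × 0.68 = $1,418,140
Disability exemption = min($44,000, 15% × $1,418,140) = min($44,000, $212,721) = $44,000 (dollar cap binds)
Taxable value = $1,418,140 − $106,000 − $44,000 = $1,268,140
Tamarack Township: $1,268,140 × 0.00437 = $5,541.7718
Ironvale County: $1,268,140 × 0.00953 = $12,085.3742
Hospital District: $1,268,140 × 0.0006 = $760.884
Total = $18,388.03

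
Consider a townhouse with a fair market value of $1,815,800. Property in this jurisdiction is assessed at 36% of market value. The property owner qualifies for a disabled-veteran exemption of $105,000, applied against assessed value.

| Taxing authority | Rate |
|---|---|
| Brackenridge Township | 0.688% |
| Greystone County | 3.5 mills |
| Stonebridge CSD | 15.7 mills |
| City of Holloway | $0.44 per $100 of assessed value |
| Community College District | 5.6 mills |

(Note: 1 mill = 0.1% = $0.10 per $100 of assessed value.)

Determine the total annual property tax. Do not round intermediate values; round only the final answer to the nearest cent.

$19,796.66

Assessed value = $1,815,800 × 0.36 = $653,688
Taxable value = $653,688 − $105,000 = $548,688
Brackenridge Township: $548,688 × 0.00688 = $3,774.97344
Greystone County: $548,688 × 0.0035 = $1,920.408
Stonebridge CSD: $548,688 × 0.0157 = $8,614.4016
City of Holloway: $548,688 × 0.0044 = $2,414.2272
Community College District: $548,688 × 0.0056 = $3,072.6528
Total = $19,796.66304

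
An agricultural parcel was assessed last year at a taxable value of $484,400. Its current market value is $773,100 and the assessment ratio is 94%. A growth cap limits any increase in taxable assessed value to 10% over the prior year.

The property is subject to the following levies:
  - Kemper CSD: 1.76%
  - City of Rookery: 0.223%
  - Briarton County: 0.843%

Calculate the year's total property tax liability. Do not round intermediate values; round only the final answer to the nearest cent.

$15,058.06

Uncapped assessed value = $773,100 × 0.94 = $726,714
Cap limit = $484,400 × 1.1 = $532,840
Taxable assessed value = min($726,714, $532,840) = $532,840 (cap binds)
Kemper CSD: $532,840 × 0.0176 = $9,377.984
City of Rookery: $532,840 × 0.00223 = $1,188.2332
Briarton County: $532,840 × 0.00843 = $4,491.8412
Total = $15,058.0584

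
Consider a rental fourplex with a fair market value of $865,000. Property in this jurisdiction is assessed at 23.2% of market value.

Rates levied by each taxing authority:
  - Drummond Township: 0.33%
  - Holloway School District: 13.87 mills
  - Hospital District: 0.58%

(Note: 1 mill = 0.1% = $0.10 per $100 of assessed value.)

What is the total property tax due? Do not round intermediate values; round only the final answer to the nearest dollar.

$4,610

Assessed value = $865,000 × 0.232 = $200,680
Drummond Township: $200,680 × 0.0033 = $662.244
Holloway School District: $200,680 × 0.01387 = $2,783.4316
Hospital District: $200,680 × 0.0058 = $1,163.944
Total = $4,609.6196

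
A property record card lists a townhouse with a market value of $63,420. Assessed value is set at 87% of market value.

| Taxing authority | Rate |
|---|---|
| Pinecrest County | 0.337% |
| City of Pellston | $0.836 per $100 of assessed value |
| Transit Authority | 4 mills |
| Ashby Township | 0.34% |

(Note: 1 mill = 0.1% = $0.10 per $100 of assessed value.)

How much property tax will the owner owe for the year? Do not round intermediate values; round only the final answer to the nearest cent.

Assessed value = $63,420 × 0.87 = $55,175.4
Pinecrest County: $55,175.4 × 0.00337 = $185.941098
City of Pellston: $55,175.4 × 0.00836 = $461.266344
Transit Authority: $55,175.4 × 0.004 = $220.7016
Ashby Township: $55,175.4 × 0.0034 = $187.59636
Total = $1,055.505402

$1,055.51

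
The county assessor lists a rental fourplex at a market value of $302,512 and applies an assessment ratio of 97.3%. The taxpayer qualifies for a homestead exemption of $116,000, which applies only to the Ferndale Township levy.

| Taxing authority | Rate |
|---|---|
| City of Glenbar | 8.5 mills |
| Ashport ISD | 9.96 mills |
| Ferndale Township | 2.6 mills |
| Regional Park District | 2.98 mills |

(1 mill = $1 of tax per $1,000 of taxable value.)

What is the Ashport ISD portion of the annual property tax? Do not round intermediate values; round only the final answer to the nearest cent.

$2,931.67

Assessed value = $302,512 × 0.973 = $294,344.176
Ashport ISD taxable value = $294,344.176 (exemption does not apply)
Ashport ISD levy = $294,344.176 × 0.00996 = $2,931.66799296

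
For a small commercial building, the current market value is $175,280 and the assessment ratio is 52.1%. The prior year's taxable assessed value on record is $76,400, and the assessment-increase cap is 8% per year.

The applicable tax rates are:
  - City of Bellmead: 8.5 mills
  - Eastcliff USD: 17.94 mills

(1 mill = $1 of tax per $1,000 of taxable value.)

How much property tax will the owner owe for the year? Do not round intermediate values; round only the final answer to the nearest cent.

Uncapped assessed value = $175,280 × 0.521 = $91,320.88
Cap limit = $76,400 × 1.08 = $82,512
Taxable assessed value = min($91,320.88, $82,512) = $82,512 (cap binds)
City of Bellmead: $82,512 × 0.0085 = $701.352
Eastcliff USD: $82,512 × 0.01794 = $1,480.26528
Total = $2,181.61728

$2,181.62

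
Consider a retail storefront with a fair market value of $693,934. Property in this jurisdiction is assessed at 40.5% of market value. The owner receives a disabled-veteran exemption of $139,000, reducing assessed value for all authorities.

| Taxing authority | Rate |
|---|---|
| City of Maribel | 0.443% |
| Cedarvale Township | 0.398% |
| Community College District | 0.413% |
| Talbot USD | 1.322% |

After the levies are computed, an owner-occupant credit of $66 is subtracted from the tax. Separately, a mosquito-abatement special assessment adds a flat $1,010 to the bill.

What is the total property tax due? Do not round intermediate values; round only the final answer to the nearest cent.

Assessed value = $693,934 × 0.405 = $281,043.27
Taxable value = $281,043.27 − $139,000 = $142,043.27
City of Maribel: $142,043.27 × 0.00443 = $629.2516861
Cedarvale Township: $142,043.27 × 0.00398 = $565.3322146
Community College District: $142,043.27 × 0.00413 = $586.6387051
Talbot USD: $142,043.27 × 0.01322 = $1,877.8120294
Levies subtotal = $3,659.0346352
After credit = $3,659.0346352 − $66 = $3,593.0346352
Total = $3,593.0346352 + $1,010 = $4,603.0346352

$4,603.03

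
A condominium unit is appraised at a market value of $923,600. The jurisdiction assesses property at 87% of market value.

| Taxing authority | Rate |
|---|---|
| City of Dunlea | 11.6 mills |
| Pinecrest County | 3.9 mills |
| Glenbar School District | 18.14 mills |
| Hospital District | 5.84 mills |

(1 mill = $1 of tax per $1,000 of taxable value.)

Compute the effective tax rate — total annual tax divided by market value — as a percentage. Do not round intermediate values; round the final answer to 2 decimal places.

Assessed value = $923,600 × 0.87 = $803,532
City of Dunlea: $803,532 × 0.0116 = $9,320.9712
Pinecrest County: $803,532 × 0.0039 = $3,133.7748
Glenbar School District: $803,532 × 0.01814 = $14,576.07048
Hospital District: $803,532 × 0.00584 = $4,692.62688
Total tax = $31,723.44336
Effective rate = $31,723.44336 ÷ $923,600 = 3.43% of market value

3.43%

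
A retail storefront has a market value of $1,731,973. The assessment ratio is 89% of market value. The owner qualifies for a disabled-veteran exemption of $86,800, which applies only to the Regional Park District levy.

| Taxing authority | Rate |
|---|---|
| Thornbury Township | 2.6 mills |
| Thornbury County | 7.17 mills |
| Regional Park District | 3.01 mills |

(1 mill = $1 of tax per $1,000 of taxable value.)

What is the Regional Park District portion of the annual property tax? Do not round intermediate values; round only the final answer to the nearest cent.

Assessed value = $1,731,973 × 0.89 = $1,541,455.97
Regional Park District taxable value = $1,541,455.97 − $86,800 = $1,454,655.97
Regional Park District levy = $1,454,655.97 × 0.00301 = $4,378.5144697

$4,378.51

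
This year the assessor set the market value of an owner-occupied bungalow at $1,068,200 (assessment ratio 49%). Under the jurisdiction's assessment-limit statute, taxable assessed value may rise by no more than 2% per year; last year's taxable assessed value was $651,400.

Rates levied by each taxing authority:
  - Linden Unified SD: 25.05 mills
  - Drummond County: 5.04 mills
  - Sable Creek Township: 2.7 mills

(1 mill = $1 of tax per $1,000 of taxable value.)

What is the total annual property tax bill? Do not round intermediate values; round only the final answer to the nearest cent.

$17,162.88

Uncapped assessed value = $1,068,200 × 0.49 = $523,418
Cap limit = $651,400 × 1.02 = $664,428
Taxable assessed value = min($523,418, $664,428) = $523,418 (cap does not bind)
Linden Unified SD: $523,418 × 0.02505 = $13,111.6209
Drummond County: $523,418 × 0.00504 = $2,638.02672
Sable Creek Township: $523,418 × 0.0027 = $1,413.2286
Total = $17,162.87622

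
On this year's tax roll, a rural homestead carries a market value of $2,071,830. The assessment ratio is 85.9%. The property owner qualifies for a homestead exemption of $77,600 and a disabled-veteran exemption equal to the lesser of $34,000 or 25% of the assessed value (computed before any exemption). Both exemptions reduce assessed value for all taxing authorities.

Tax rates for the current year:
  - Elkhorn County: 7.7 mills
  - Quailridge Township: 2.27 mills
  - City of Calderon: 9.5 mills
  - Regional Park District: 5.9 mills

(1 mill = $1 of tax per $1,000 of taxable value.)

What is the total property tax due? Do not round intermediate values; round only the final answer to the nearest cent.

Assessed value = $2,071,830 × 0.859 = $1,779,701.97
Disabled-veteran exemption = min($34,000, 25% × $1,779,701.97) = min($34,000, $444,925.4925) = $34,000 (dollar cap binds)
Taxable value = $1,779,701.97 − $77,600 − $34,000 = $1,668,101.97
Elkhorn County: $1,668,101.97 × 0.0077 = $12,844.385169
Quailridge Township: $1,668,101.97 × 0.00227 = $3,786.5914719
City of Calderon: $1,668,101.97 × 0.0095 = $15,846.968715
Regional Park District: $1,668,101.97 × 0.0059 = $9,841.801623
Total = $42,319.7469789

$42,319.75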